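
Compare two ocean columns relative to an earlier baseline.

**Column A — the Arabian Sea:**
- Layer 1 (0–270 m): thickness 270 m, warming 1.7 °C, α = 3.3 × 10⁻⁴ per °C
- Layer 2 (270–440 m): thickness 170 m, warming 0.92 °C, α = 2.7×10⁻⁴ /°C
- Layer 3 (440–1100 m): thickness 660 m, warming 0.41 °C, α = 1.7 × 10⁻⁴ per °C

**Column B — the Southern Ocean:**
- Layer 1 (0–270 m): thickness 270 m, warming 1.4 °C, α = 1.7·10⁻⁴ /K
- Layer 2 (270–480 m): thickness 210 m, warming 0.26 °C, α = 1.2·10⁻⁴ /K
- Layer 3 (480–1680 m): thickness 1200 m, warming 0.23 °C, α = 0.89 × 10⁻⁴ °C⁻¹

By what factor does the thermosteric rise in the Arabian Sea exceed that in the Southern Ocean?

A 1.7 × 270 × 3.3×10⁻⁴ = 0.15147 m
A 2.7×10⁻⁴ × 0.92 × 170 = 0.042228 m
A Layer 3: 660 × 1.7×10⁻⁴ × 0.41 = 0.046002 m
A total: 0.23970 m
B 0–270 m: 270 × 1.4 × 1.7×10⁻⁴ = 0.06426 m
B 270–480 m: 1.2×10⁻⁴ × 210 × 0.26 = 0.006552 m
B 1200 × 0.89×10⁻⁴ × 0.23 = 0.024564 m
B total: 0.095376 m
Ratio: 0.23970 / 0.095376 ≈ 2.513

2.51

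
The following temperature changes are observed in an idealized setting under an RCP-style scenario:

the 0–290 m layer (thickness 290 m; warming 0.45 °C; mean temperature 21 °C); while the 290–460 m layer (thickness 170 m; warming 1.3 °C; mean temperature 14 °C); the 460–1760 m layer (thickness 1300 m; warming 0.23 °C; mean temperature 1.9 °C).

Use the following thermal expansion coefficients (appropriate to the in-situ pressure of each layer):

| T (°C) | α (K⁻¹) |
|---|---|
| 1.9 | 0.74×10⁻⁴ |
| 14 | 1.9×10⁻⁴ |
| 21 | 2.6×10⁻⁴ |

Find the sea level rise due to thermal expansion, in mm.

Layer 1 at 21 °C → α = 2.6×10⁻⁴ K⁻¹
Layer 2 at 14 °C → α = 1.9×10⁻⁴ K⁻¹
Layer 3 at 1.9 °C → α = 0.74×10⁻⁴ K⁻¹
Layer 1: 2.6×10⁻⁴ × 290 × 0.45 = 0.03393 m
Layer 2: 1.3 × 1.9×10⁻⁴ × 170 = 0.04199 m
1300 × 0.23 × 0.74×10⁻⁴ = 0.022126 m
Δh = 0.03393 + 0.04199 + 0.022126 = 0.098046 m ≈ 98.0 mm

Δh = 98.0 mm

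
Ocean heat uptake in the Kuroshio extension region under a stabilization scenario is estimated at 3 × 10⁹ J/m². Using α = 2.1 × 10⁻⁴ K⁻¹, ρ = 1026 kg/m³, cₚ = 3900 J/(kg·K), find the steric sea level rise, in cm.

Δh = αQ/(ρcₚ) = 2.1×10⁻⁴ × 3×10⁹ / (1026 × 3900) ≈ 0.15744 m

about 15.7 cm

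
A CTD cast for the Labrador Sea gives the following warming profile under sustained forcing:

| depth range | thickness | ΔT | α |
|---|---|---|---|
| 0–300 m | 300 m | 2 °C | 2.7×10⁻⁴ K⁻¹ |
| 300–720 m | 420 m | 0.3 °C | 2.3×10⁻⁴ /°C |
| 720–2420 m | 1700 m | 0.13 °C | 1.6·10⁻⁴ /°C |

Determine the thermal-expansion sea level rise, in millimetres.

230 mm

2.7×10⁻⁴ × 2 × 300 = 0.16200 m
Layer 2: 0.3 × 2.3×10⁻⁴ × 420 = 0.02898 m
720–2420 m: 1700 × 0.13 × 1.6×10⁻⁴ = 0.03536 m
Δh = 0.16200 + 0.02898 + 0.03536 = 0.22634 m ≈ 230 mm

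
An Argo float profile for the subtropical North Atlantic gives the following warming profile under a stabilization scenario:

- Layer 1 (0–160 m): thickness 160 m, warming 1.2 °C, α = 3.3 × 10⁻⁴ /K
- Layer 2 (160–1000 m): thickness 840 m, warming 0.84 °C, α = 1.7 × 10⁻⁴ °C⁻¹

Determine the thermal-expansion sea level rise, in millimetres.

Δh ≈ 183 mm

Layer 1: 3.3×10⁻⁴ × 1.2 × 160 = 0.06336 m
160–1000 m: 0.84 × 840 × 1.7×10⁻⁴ = 0.119952 m
Δh = 0.06336 + 0.119952 = 0.183312 m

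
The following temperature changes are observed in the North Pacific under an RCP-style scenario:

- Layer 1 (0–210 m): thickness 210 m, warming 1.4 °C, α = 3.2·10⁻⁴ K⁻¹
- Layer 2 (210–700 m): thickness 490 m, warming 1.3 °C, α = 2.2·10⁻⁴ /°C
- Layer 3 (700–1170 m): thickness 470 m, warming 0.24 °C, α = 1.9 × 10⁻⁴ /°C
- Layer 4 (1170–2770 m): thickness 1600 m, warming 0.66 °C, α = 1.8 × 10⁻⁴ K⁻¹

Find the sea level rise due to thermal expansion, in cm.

210 × 1.4 × 3.2×10⁻⁴ = 0.09408 m
210–700 m: 1.3 × 2.2×10⁻⁴ × 490 = 0.14014 m
700–1170 m: 0.24 × 470 × 1.9×10⁻⁴ = 0.021432 m
Layer 4: 1.8×10⁻⁴ × 0.66 × 1600 = 0.19008 m
Δh = 0.09408 + 0.14014 + 0.021432 + 0.19008 = 0.445732 m

45 cm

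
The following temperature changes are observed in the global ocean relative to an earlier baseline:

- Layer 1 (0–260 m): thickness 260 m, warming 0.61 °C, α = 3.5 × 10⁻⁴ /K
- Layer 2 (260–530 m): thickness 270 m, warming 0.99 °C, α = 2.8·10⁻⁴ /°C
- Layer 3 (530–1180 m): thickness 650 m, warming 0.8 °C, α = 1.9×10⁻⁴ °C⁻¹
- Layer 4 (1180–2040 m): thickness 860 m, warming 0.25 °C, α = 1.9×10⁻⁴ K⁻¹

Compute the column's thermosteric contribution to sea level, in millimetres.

3.5×10⁻⁴ × 0.61 × 260 = 0.05551 m
Layer 2: 270 × 0.99 × 2.8×10⁻⁴ = 0.074844 m
Layer 3: 1.9×10⁻⁴ × 650 × 0.8 = 0.09880 m
1.9×10⁻⁴ × 0.25 × 860 = 0.04085 m
Δh = 0.05551 + 0.074844 + 0.09880 + 0.04085 = 0.270004 m

Δh ≈ 270 mm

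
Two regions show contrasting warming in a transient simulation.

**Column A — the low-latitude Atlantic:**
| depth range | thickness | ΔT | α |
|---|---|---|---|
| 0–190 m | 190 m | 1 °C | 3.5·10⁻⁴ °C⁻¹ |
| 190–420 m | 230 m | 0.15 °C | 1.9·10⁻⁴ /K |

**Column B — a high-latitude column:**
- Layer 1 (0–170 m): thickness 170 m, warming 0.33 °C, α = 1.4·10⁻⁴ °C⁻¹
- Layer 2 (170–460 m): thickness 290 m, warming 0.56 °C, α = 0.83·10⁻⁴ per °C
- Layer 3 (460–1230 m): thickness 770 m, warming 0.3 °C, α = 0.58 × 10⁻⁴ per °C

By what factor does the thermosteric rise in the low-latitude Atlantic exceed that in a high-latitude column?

A 190 × 1 × 3.5×10⁻⁴ = 0.06650 m
A 190–420 m: 230 × 1.9×10⁻⁴ × 0.15 = 0.006555 m
A total: 0.073055 m
B 0–170 m: 1.4×10⁻⁴ × 0.33 × 170 = 0.007854 m
B Layer 2: 290 × 0.83×10⁻⁴ × 0.56 = 0.0134792 m
B 0.3 × 770 × 0.58×10⁻⁴ = 0.013398 m
B total: 0.0347312 m
Ratio: 0.073055 / 0.0347312 ≈ 2.103

≈ 2.10×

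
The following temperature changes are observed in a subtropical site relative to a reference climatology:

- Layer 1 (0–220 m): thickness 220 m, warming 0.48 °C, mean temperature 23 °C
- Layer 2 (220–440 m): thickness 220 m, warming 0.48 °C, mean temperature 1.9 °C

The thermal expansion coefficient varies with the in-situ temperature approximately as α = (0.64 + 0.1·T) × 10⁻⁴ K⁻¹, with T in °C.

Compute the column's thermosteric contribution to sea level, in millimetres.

about 40 mm

Layer 1: α = (0.64 + 0.1×23)×10⁻⁴ = 2.94×10⁻⁴ K⁻¹
Layer 2: α = (0.64 + 0.1×1.9)×10⁻⁴ = 0.83×10⁻⁴ K⁻¹
2.94×10⁻⁴ × 0.48 × 220 = 0.0310464 m
220–440 m: 0.48 × 220 × 0.83×10⁻⁴ = 0.0087648 m
Δh = 0.0310464 + 0.0087648 = 0.0398112 m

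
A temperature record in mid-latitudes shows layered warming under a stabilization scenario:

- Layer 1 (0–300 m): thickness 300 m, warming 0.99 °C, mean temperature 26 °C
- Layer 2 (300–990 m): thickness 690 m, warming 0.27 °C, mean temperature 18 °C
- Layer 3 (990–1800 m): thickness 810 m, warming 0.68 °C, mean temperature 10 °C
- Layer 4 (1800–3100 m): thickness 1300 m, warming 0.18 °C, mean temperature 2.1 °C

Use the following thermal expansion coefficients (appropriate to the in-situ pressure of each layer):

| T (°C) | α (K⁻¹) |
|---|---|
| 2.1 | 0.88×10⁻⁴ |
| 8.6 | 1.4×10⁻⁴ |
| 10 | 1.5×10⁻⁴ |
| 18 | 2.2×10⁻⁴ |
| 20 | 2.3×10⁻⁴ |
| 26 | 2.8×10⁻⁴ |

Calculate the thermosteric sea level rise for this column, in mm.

Layer 1 at 26 °C → α = 2.8×10⁻⁴ K⁻¹
Layer 2 at 18 °C → α = 2.2×10⁻⁴ K⁻¹
Layer 3 at 10 °C → α = 1.5×10⁻⁴ K⁻¹
Layer 4 at 2.1 °C → α = 0.88×10⁻⁴ K⁻¹
Layer 1: 0.99 × 300 × 2.8×10⁻⁴ = 0.08316 m
Layer 2: 0.27 × 2.2×10⁻⁴ × 690 = 0.040986 m
1.5×10⁻⁴ × 810 × 0.68 = 0.08262 m
Layer 4: 0.18 × 0.88×10⁻⁴ × 1300 = 0.020592 m
Δh = 0.08316 + 0.040986 + 0.08262 + 0.020592 = 0.227358 m

Δh ≈ 227 mm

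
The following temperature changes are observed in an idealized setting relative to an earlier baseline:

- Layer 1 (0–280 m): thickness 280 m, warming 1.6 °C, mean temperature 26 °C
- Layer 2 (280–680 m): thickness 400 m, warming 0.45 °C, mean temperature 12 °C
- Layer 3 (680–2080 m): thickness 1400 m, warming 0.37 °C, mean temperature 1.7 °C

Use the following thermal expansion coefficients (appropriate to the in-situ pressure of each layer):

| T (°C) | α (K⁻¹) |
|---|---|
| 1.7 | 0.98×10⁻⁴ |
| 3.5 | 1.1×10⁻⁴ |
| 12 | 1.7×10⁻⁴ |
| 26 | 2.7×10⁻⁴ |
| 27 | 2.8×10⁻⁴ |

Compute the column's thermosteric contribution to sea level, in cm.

Layer 1 at 26 °C → α = 2.7×10⁻⁴ K⁻¹
Layer 2 at 12 °C → α = 1.7×10⁻⁴ K⁻¹
Layer 3 at 1.7 °C → α = 0.98×10⁻⁴ K⁻¹
Layer 1: 280 × 1.6 × 2.7×10⁻⁴ = 0.12096 m
400 × 1.7×10⁻⁴ × 0.45 = 0.03060 m
0.37 × 1400 × 0.98×10⁻⁴ = 0.050764 m
Δh = 0.12096 + 0.03060 + 0.050764 = 0.202324 m

Δh = 20.2 cm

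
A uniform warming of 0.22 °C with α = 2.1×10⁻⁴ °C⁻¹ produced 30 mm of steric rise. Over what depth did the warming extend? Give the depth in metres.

H = Δh/(αΔT) = 0.03 / (2.1×10⁻⁴ × 0.22) ≈ 649.4 m

H ≈ 649 m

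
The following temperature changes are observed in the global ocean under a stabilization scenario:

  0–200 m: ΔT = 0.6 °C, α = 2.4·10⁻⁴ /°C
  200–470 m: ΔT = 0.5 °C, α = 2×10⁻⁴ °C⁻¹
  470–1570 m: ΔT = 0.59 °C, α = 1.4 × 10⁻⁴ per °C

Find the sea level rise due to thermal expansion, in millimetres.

Layer 1: 200 × 2.4×10⁻⁴ × 0.6 = 0.02880 m
Layer 2: 2×10⁻⁴ × 0.5 × 270 = 0.02700 m
470–1570 m: 0.59 × 1.4×10⁻⁴ × 1100 = 0.09086 m
Δh = 0.02880 + 0.02700 + 0.09086 = 0.14666 m ≈ 147 mm

Δh ≈ 147 mm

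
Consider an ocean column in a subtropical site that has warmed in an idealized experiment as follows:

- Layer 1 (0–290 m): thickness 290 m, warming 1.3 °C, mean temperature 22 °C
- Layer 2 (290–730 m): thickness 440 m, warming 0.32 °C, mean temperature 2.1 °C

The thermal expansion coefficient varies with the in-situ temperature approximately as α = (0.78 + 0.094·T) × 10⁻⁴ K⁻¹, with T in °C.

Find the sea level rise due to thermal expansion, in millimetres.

Δh = 121 mm

Layer 1: α = (0.78 + 0.094×22)×10⁻⁴ = 2.848×10⁻⁴ K⁻¹
Layer 2: α = (0.78 + 0.094×2.1)×10⁻⁴ = 0.9774×10⁻⁴ K⁻¹
Layer 1: 1.3 × 2.848×10⁻⁴ × 290 = 0.1073696 m
0.32 × 0.9774×10⁻⁴ × 440 = 0.013761792 m
Δh = 0.1073696 + 0.013761792 = 0.121131392 m ≈ 121 mm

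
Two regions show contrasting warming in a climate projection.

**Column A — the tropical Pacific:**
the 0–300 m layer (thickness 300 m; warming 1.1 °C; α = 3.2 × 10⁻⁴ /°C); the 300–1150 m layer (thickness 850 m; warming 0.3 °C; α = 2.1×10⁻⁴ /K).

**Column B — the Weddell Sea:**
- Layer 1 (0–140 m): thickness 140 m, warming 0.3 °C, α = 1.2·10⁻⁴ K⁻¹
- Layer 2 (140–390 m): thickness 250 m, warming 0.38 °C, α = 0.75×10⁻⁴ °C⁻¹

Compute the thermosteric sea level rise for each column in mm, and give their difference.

A: 160 mm; B: 12 mm; difference 150 mm

A 1.1 × 300 × 3.2×10⁻⁴ = 0.10560 m
A Layer 2: 850 × 2.1×10⁻⁴ × 0.3 = 0.05355 m
A total: 0.15915 m
B 1.2×10⁻⁴ × 140 × 0.3 = 0.00504 m
B 0.75×10⁻⁴ × 250 × 0.38 = 0.007125 m
B total: 0.012165 m
Difference: 0.15915 − 0.012165 = 0.146985 m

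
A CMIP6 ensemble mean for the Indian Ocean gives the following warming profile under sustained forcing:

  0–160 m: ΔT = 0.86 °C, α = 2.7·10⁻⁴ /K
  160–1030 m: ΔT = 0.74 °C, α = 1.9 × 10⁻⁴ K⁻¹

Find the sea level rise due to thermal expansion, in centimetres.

0.86 × 2.7×10⁻⁴ × 160 = 0.037152 m
160–1030 m: 0.74 × 870 × 1.9×10⁻⁴ = 0.122322 m
Δh = 0.037152 + 0.122322 = 0.159474 m

about 15.9 cm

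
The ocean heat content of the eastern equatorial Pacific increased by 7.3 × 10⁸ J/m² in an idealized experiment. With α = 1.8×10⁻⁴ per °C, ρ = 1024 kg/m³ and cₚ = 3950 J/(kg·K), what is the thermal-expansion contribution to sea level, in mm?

Δh ≈ 32.5 mm

Δh = αQ/(ρcₚ) = 1.8×10⁻⁴ × 7.3×10⁸ / (1024 × 3950) ≈ 0.032486 m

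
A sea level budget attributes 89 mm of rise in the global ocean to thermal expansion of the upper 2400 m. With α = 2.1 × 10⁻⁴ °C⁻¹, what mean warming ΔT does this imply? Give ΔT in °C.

ΔT = Δh/(αH) = 0.089 / (2.1×10⁻⁴ × 2400) ≈ 0.1766 °C

0.18 °C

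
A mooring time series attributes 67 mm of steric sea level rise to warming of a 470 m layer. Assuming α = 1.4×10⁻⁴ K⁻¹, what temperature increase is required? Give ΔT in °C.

ΔT = Δh/(αH) = 0.067 / (1.4×10⁻⁴ × 470) ≈ 1.018 °C

1.02 °C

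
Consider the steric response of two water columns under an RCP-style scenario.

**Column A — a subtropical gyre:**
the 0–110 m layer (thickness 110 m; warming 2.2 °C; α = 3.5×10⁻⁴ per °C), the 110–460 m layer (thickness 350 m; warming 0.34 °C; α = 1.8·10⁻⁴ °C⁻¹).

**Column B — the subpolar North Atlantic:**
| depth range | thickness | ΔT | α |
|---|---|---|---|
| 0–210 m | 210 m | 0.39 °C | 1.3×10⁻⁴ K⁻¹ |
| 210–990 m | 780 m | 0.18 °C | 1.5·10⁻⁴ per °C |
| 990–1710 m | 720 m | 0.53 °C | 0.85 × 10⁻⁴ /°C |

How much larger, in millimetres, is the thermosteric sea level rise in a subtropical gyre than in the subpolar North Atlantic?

Δh_A − Δh_B ≈ 42.0 mm

A Layer 1: 2.2 × 110 × 3.5×10⁻⁴ = 0.08470 m
A Layer 2: 0.34 × 350 × 1.8×10⁻⁴ = 0.02142 m
A total: 0.10612 m
B 210 × 0.39 × 1.3×10⁻⁴ = 0.010647 m
B 1.5×10⁻⁴ × 780 × 0.18 = 0.02106 m
B 0.53 × 720 × 0.85×10⁻⁴ = 0.032436 m
B total: 0.064143 m
Difference: 0.10612 − 0.064143 = 0.041977 m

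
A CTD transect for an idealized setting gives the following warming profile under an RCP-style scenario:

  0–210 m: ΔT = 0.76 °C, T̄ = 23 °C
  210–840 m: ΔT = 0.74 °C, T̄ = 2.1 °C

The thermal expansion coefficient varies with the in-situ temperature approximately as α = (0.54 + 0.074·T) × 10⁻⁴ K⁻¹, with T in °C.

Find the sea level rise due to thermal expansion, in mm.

Layer 1: α = (0.54 + 0.074×23)×10⁻⁴ = 2.242×10⁻⁴ K⁻¹
Layer 2: α = (0.54 + 0.074×2.1)×10⁻⁴ = 0.6954×10⁻⁴ K⁻¹
Layer 1: 2.242×10⁻⁴ × 0.76 × 210 = 0.03578232 m
210–840 m: 0.6954×10⁻⁴ × 0.74 × 630 = 0.032419548 m
Δh = 0.03578232 + 0.032419548 = 0.068201868 m ≈ 68 mm

68 mm of thermosteric rise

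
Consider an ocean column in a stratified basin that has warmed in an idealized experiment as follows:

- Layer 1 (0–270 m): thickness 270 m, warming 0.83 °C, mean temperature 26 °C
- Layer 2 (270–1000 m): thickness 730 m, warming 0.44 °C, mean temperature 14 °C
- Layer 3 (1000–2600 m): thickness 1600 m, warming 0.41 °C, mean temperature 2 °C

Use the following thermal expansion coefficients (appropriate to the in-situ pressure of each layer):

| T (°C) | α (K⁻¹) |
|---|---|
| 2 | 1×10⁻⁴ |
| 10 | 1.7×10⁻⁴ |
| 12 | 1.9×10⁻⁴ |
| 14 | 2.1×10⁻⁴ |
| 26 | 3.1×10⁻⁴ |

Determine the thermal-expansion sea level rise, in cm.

Δh ≈ 20 cm

Layer 1 at 26 °C → α = 3.1×10⁻⁴ K⁻¹
Layer 2 at 14 °C → α = 2.1×10⁻⁴ K⁻¹
Layer 3 at 2 °C → α = 1×10⁻⁴ K⁻¹
0–270 m: 270 × 0.83 × 3.1×10⁻⁴ = 0.069471 m
270–1000 m: 0.44 × 730 × 2.1×10⁻⁴ = 0.067452 m
1000–2600 m: 1×10⁻⁴ × 1600 × 0.41 = 0.06560 m
Δh = 0.069471 + 0.067452 + 0.06560 = 0.202523 m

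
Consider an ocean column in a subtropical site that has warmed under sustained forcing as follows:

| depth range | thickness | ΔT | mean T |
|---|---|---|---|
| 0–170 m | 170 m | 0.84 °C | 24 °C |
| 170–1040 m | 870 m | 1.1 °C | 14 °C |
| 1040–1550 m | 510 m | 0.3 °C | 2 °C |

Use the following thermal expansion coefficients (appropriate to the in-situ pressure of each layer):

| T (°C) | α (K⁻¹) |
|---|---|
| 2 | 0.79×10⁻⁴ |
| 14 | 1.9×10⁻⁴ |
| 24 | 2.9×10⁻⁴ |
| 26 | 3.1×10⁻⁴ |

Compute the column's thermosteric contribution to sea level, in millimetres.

Layer 1 at 24 °C → α = 2.9×10⁻⁴ K⁻¹
Layer 2 at 14 °C → α = 1.9×10⁻⁴ K⁻¹
Layer 3 at 2 °C → α = 0.79×10⁻⁴ K⁻¹
2.9×10⁻⁴ × 0.84 × 170 = 0.041412 m
Layer 2: 1.9×10⁻⁴ × 1.1 × 870 = 0.18183 m
0.79×10⁻⁴ × 510 × 0.3 = 0.012087 m
Δh = 0.041412 + 0.18183 + 0.012087 = 0.235329 m

about 240 mm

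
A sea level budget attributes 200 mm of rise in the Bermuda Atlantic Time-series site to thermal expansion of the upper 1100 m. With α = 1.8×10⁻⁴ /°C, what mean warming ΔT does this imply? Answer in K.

1.01 K

ΔT = Δh/(αH) = 0.2 / (1.8×10⁻⁴ × 1100) ≈ 1.010 K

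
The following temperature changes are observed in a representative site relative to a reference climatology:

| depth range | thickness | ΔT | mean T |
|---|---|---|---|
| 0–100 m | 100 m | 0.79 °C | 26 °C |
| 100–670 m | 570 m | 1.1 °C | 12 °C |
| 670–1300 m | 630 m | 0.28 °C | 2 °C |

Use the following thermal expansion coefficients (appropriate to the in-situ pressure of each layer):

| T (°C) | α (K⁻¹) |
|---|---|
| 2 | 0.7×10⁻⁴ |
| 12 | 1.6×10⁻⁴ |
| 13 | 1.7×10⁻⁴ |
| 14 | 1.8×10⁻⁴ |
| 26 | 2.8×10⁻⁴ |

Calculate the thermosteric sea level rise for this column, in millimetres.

135 mm of thermosteric rise

Layer 1 at 26 °C → α = 2.8×10⁻⁴ K⁻¹
Layer 2 at 12 °C → α = 1.6×10⁻⁴ K⁻¹
Layer 3 at 2 °C → α = 0.7×10⁻⁴ K⁻¹
Layer 1: 2.8×10⁻⁴ × 100 × 0.79 = 0.02212 m
1.6×10⁻⁴ × 570 × 1.1 = 0.10032 m
0.7×10⁻⁴ × 630 × 0.28 = 0.012348 m
Δh = 0.02212 + 0.10032 + 0.012348 = 0.134788 m ≈ 135 mm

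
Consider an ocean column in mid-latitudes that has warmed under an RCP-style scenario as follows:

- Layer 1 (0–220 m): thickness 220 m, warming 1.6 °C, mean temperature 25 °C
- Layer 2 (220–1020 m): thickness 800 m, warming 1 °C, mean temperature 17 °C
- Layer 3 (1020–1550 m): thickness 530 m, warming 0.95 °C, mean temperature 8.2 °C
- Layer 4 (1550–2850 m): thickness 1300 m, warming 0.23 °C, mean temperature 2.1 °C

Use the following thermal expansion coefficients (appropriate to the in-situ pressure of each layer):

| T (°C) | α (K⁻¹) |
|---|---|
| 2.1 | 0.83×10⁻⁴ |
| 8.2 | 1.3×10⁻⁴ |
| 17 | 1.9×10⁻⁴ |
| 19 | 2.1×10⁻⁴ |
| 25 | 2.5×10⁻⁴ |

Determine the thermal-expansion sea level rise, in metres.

Δh = 0.33 m

Layer 1 at 25 °C → α = 2.5×10⁻⁴ K⁻¹
Layer 2 at 17 °C → α = 1.9×10⁻⁴ K⁻¹
Layer 3 at 8.2 °C → α = 1.3×10⁻⁴ K⁻¹
Layer 4 at 2.1 °C → α = 0.83×10⁻⁴ K⁻¹
1.6 × 220 × 2.5×10⁻⁴ = 0.08800 m
1.9×10⁻⁴ × 1 × 800 = 0.15200 m
530 × 1.3×10⁻⁴ × 0.95 = 0.065455 m
0.23 × 0.83×10⁻⁴ × 1300 = 0.024817 m
Δh = 0.08800 + 0.15200 + 0.065455 + 0.024817 = 0.330272 m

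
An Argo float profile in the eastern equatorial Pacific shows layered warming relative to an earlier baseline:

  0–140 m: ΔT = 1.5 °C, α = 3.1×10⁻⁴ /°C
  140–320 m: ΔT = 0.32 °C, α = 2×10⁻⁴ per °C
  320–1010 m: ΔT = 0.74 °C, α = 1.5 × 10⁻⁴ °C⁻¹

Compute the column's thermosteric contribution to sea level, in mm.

Layer 1: 1.5 × 140 × 3.1×10⁻⁴ = 0.06510 m
Layer 2: 180 × 0.32 × 2×10⁻⁴ = 0.01152 m
320–1010 m: 1.5×10⁻⁴ × 690 × 0.74 = 0.07659 m
Δh = 0.06510 + 0.01152 + 0.07659 = 0.15321 m ≈ 153 mm

about 153 mm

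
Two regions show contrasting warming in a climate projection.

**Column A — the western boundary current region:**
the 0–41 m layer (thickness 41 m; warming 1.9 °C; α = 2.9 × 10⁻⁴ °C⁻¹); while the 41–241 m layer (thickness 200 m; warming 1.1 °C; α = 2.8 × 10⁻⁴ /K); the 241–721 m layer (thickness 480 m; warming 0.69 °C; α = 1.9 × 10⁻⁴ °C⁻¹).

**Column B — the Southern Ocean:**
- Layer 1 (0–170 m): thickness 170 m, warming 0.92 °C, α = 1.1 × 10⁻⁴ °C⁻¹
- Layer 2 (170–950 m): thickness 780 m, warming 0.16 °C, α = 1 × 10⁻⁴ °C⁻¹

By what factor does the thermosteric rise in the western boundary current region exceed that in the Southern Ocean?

A 1.9 × 2.9×10⁻⁴ × 41 = 0.022591 m
A 1.1 × 200 × 2.8×10⁻⁴ = 0.06160 m
A 241–721 m: 1.9×10⁻⁴ × 480 × 0.69 = 0.062928 m
A total: 0.147119 m
B Layer 1: 170 × 1.1×10⁻⁴ × 0.92 = 0.017204 m
B Layer 2: 1×10⁻⁴ × 0.16 × 780 = 0.01248 m
B total: 0.029684 m
Ratio: 0.147119 / 0.029684 ≈ 4.956

≈ 4.96×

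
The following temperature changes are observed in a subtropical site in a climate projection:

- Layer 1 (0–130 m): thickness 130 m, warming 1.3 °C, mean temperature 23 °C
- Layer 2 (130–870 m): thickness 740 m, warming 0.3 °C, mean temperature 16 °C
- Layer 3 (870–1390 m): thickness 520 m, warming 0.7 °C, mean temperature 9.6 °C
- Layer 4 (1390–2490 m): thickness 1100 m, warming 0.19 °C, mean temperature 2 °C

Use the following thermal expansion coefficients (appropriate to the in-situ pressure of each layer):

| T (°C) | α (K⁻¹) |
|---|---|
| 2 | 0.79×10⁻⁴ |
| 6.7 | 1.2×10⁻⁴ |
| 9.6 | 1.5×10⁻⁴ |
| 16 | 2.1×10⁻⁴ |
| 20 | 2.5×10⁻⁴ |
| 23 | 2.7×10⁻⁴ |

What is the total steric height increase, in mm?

Δh ≈ 160 mm

Layer 1 at 23 °C → α = 2.7×10⁻⁴ K⁻¹
Layer 2 at 16 °C → α = 2.1×10⁻⁴ K⁻¹
Layer 3 at 9.6 °C → α = 1.5×10⁻⁴ K⁻¹
Layer 4 at 2 °C → α = 0.79×10⁻⁴ K⁻¹
0–130 m: 2.7×10⁻⁴ × 130 × 1.3 = 0.04563 m
2.1×10⁻⁴ × 740 × 0.3 = 0.04662 m
Layer 3: 520 × 0.7 × 1.5×10⁻⁴ = 0.05460 m
1390–2490 m: 1100 × 0.19 × 0.79×10⁻⁴ = 0.016511 m
Δh = 0.04563 + 0.04662 + 0.05460 + 0.016511 = 0.163361 m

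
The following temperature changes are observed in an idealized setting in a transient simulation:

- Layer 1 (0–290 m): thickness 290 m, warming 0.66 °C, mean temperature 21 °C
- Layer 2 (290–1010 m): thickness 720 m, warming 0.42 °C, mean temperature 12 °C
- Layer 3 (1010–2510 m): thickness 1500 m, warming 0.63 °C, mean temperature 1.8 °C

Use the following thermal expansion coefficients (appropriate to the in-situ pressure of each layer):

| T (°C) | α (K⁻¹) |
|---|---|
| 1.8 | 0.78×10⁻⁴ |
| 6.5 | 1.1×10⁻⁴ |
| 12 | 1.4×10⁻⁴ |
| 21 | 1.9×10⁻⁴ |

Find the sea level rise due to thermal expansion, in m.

Layer 1 at 21 °C → α = 1.9×10⁻⁴ K⁻¹
Layer 2 at 12 °C → α = 1.4×10⁻⁴ K⁻¹
Layer 3 at 1.8 °C → α = 0.78×10⁻⁴ K⁻¹
0–290 m: 290 × 0.66 × 1.9×10⁻⁴ = 0.036366 m
720 × 0.42 × 1.4×10⁻⁴ = 0.042336 m
1010–2510 m: 0.78×10⁻⁴ × 0.63 × 1500 = 0.07371 m
Δh = 0.036366 + 0.042336 + 0.07371 = 0.152412 m

about 0.152 m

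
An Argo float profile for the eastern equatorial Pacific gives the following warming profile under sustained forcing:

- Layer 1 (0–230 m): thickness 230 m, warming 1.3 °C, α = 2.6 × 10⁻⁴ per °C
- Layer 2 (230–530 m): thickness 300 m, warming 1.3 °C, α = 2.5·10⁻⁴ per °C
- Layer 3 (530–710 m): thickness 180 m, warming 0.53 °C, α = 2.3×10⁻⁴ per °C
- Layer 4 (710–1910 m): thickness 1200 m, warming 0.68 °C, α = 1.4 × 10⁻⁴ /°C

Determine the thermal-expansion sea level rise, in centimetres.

0–230 m: 2.6×10⁻⁴ × 230 × 1.3 = 0.07774 m
230–530 m: 300 × 2.5×10⁻⁴ × 1.3 = 0.09750 m
180 × 2.3×10⁻⁴ × 0.53 = 0.021942 m
1200 × 1.4×10⁻⁴ × 0.68 = 0.11424 m
Δh = 0.07774 + 0.09750 + 0.021942 + 0.11424 = 0.311422 m

31.1 cm of thermosteric rise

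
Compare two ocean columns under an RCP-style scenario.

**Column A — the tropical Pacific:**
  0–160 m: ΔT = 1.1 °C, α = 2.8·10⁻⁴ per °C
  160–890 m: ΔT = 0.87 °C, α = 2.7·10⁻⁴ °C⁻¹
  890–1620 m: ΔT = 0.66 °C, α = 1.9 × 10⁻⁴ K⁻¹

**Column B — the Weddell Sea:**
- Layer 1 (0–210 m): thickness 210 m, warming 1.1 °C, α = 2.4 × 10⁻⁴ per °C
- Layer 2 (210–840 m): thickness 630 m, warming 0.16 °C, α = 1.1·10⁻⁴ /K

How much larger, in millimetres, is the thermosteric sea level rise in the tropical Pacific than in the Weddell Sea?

250 mm

A 0–160 m: 1.1 × 2.8×10⁻⁴ × 160 = 0.04928 m
A 0.87 × 730 × 2.7×10⁻⁴ = 0.171477 m
A Layer 3: 730 × 0.66 × 1.9×10⁻⁴ = 0.091542 m
A total: 0.312299 m
B 210 × 1.1 × 2.4×10⁻⁴ = 0.05544 m
B 0.16 × 630 × 1.1×10⁻⁴ = 0.011088 m
B total: 0.066528 m
Difference: 0.312299 − 0.066528 = 0.245771 m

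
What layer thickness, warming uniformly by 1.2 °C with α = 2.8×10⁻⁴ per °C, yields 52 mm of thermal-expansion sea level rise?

H = Δh/(αΔT) = 0.052 / (2.8×10⁻⁴ × 1.2) ≈ 154.8 m

155 m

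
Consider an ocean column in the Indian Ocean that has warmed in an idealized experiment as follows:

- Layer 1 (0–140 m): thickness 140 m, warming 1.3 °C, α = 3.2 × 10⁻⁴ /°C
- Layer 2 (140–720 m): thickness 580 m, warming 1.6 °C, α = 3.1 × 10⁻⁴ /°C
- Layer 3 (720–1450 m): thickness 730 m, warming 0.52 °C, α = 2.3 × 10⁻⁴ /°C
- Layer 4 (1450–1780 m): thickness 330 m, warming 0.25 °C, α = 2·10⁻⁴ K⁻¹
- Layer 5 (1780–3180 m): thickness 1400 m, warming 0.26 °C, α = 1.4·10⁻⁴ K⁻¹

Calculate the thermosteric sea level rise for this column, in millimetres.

501 mm

Layer 1: 1.3 × 3.2×10⁻⁴ × 140 = 0.05824 m
140–720 m: 580 × 1.6 × 3.1×10⁻⁴ = 0.28768 m
Layer 3: 730 × 0.52 × 2.3×10⁻⁴ = 0.087308 m
Layer 4: 0.25 × 2×10⁻⁴ × 330 = 0.01650 m
1780–3180 m: 0.26 × 1400 × 1.4×10⁻⁴ = 0.05096 m
Δh = 0.05824 + 0.28768 + 0.087308 + 0.01650 + 0.05096 = 0.500688 m ≈ 501 mm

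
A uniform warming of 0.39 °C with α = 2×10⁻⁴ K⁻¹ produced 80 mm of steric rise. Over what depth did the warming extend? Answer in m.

about 1030 m

H = Δh/(αΔT) = 0.08 / (2×10⁻⁴ × 0.39) ≈ 1026 m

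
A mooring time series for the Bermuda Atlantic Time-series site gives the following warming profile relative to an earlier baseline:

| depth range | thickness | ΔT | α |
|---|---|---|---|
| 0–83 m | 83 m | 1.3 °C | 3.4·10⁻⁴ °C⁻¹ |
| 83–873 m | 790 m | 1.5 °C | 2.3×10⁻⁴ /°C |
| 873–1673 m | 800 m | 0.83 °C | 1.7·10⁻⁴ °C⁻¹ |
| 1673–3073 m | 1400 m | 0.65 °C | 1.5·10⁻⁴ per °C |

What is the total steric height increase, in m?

0–83 m: 83 × 1.3 × 3.4×10⁻⁴ = 0.036686 m
Layer 2: 2.3×10⁻⁴ × 790 × 1.5 = 0.27255 m
0.83 × 1.7×10⁻⁴ × 800 = 0.11288 m
Layer 4: 1.5×10⁻⁴ × 1400 × 0.65 = 0.13650 m
Δh = 0.036686 + 0.27255 + 0.11288 + 0.13650 = 0.558616 m

about 0.56 m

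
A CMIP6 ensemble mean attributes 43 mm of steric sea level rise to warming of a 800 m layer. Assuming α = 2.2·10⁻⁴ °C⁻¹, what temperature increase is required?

ΔT = Δh/(αH) = 0.043 / (2.2×10⁻⁴ × 800) ≈ 0.2443 °C

0.24 °C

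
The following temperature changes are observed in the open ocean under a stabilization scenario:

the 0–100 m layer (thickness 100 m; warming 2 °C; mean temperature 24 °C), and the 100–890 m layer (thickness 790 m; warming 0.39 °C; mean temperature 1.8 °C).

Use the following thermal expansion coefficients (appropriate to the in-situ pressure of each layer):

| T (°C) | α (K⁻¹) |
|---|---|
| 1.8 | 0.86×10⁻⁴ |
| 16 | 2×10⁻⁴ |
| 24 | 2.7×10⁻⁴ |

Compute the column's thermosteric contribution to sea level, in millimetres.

Δh = 80 mm

Layer 1 at 24 °C → α = 2.7×10⁻⁴ K⁻¹
Layer 2 at 1.8 °C → α = 0.86×10⁻⁴ K⁻¹
2.7×10⁻⁴ × 100 × 2 = 0.05400 m
790 × 0.39 × 0.86×10⁻⁴ = 0.0264966 m
Δh = 0.05400 + 0.0264966 = 0.0804966 m ≈ 80 mm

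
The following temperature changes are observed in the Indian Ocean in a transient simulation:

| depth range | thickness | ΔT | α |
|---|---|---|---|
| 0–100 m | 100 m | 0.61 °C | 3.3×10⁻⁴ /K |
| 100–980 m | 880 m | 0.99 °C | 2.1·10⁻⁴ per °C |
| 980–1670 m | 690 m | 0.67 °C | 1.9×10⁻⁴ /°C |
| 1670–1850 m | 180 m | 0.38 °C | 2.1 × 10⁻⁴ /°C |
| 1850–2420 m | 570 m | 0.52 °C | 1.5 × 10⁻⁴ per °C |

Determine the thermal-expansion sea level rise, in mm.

Layer 1: 0.61 × 3.3×10⁻⁴ × 100 = 0.02013 m
Layer 2: 880 × 0.99 × 2.1×10⁻⁴ = 0.182952 m
Layer 3: 1.9×10⁻⁴ × 0.67 × 690 = 0.087837 m
Layer 4: 180 × 0.38 × 2.1×10⁻⁴ = 0.014364 m
1850–2420 m: 0.52 × 570 × 1.5×10⁻⁴ = 0.04446 m
Δh = 0.02013 + 0.182952 + 0.087837 + 0.014364 + 0.04446 = 0.349743 m ≈ 350 mm

about 350 mm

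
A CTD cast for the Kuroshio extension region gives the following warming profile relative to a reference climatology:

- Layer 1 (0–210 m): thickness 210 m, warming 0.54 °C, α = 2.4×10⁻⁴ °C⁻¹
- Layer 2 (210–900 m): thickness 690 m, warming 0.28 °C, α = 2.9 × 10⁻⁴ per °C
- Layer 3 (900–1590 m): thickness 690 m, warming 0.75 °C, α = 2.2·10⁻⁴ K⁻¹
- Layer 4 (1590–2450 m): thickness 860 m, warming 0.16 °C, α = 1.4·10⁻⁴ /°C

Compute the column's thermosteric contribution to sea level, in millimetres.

0–210 m: 210 × 2.4×10⁻⁴ × 0.54 = 0.027216 m
Layer 2: 2.9×10⁻⁴ × 0.28 × 690 = 0.056028 m
2.2×10⁻⁴ × 0.75 × 690 = 0.11385 m
1590–2450 m: 0.16 × 860 × 1.4×10⁻⁴ = 0.019264 m
Δh = 0.027216 + 0.056028 + 0.11385 + 0.019264 = 0.216358 m

Δh = 220 mm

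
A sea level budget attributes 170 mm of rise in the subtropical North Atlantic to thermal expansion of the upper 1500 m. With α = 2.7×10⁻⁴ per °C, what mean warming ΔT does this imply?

ΔT = Δh/(αH) = 0.17 / (2.7×10⁻⁴ × 1500) ≈ 0.4198 °C

0.420 °C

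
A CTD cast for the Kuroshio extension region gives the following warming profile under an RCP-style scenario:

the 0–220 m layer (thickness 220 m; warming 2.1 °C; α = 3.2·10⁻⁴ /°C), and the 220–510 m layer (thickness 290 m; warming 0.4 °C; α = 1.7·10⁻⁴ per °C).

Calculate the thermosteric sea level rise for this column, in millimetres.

3.2×10⁻⁴ × 2.1 × 220 = 0.14784 m
Layer 2: 0.4 × 1.7×10⁻⁴ × 290 = 0.01972 m
Δh = 0.14784 + 0.01972 = 0.16756 m

Δh = 168 mm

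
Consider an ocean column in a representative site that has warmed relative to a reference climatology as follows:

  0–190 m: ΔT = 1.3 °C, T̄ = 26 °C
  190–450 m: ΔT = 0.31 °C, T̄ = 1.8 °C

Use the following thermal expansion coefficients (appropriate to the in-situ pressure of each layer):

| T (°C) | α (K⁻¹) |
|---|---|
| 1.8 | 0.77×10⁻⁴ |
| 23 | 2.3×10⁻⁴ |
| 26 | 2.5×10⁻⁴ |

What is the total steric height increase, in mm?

Layer 1 at 26 °C → α = 2.5×10⁻⁴ K⁻¹
Layer 2 at 1.8 °C → α = 0.77×10⁻⁴ K⁻¹
Layer 1: 1.3 × 2.5×10⁻⁴ × 190 = 0.06175 m
0.31 × 260 × 0.77×10⁻⁴ = 0.0062062 m
Δh = 0.06175 + 0.0062062 = 0.0679562 m

Δh ≈ 68.0 mm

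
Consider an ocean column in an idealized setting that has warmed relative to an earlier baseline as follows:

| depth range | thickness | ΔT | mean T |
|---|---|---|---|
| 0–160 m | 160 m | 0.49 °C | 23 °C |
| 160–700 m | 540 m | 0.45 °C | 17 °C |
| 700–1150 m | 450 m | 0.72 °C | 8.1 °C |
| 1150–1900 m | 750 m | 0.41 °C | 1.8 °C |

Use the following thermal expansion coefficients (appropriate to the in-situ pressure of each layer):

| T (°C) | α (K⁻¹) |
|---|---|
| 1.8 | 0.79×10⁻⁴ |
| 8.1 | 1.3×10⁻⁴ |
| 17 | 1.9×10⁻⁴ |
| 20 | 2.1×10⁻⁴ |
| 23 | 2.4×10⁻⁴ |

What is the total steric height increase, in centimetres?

Δh = 13 cm

Layer 1 at 23 °C → α = 2.4×10⁻⁴ K⁻¹
Layer 2 at 17 °C → α = 1.9×10⁻⁴ K⁻¹
Layer 3 at 8.1 °C → α = 1.3×10⁻⁴ K⁻¹
Layer 4 at 1.8 °C → α = 0.79×10⁻⁴ K⁻¹
2.4×10⁻⁴ × 160 × 0.49 = 0.018816 m
160–700 m: 540 × 1.9×10⁻⁴ × 0.45 = 0.04617 m
700–1150 m: 1.3×10⁻⁴ × 0.72 × 450 = 0.04212 m
1150–1900 m: 0.41 × 750 × 0.79×10⁻⁴ = 0.0242925 m
Δh = 0.018816 + 0.04617 + 0.04212 + 0.0242925 = 0.1313985 m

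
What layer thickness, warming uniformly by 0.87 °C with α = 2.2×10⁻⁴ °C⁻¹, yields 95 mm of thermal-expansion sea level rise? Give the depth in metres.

H = Δh/(αΔT) = 0.095 / (2.2×10⁻⁴ × 0.87) ≈ 496.3 m

about 496 m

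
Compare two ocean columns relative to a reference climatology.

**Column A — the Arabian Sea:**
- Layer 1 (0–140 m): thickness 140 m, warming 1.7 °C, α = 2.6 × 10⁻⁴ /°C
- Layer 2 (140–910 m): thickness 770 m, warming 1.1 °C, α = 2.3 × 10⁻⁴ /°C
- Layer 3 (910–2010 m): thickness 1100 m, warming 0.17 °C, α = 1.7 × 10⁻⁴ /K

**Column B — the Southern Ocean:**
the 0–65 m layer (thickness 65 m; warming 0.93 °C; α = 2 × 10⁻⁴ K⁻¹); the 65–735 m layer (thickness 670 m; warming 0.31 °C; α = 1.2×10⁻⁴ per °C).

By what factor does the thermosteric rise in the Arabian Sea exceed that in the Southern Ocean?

A 0–140 m: 140 × 1.7 × 2.6×10⁻⁴ = 0.06188 m
A 1.1 × 770 × 2.3×10⁻⁴ = 0.19481 m
A 910–2010 m: 1100 × 0.17 × 1.7×10⁻⁴ = 0.03179 m
A total: 0.28848 m
B 0–65 m: 65 × 0.93 × 2×10⁻⁴ = 0.01209 m
B Layer 2: 670 × 1.2×10⁻⁴ × 0.31 = 0.024924 m
B total: 0.037014 m
Ratio: 0.28848 / 0.037014 ≈ 7.794

7.79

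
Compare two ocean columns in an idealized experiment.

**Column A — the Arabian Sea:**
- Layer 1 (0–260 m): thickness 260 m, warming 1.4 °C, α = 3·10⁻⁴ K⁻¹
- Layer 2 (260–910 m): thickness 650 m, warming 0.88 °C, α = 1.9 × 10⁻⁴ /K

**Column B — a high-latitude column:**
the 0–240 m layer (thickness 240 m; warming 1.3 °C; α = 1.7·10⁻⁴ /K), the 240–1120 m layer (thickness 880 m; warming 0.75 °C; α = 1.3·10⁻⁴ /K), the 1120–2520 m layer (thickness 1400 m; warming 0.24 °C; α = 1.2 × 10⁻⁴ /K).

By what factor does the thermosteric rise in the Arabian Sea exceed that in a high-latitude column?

A 0–260 m: 1.4 × 3×10⁻⁴ × 260 = 0.10920 m
A 260–910 m: 1.9×10⁻⁴ × 650 × 0.88 = 0.10868 m
A total: 0.21788 m
B Layer 1: 240 × 1.3 × 1.7×10⁻⁴ = 0.05304 m
B 240–1120 m: 1.3×10⁻⁴ × 0.75 × 880 = 0.08580 m
B 1120–2520 m: 1.2×10⁻⁴ × 0.24 × 1400 = 0.04032 m
B total: 0.17916 m
Ratio: 0.21788 / 0.17916 ≈ 1.216

1.2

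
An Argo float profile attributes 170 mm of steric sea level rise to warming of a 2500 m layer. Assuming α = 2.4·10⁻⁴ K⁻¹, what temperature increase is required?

ΔT = Δh/(αH) = 0.17 / (2.4×10⁻⁴ × 2500) ≈ 0.2833 °C

about 0.283 °C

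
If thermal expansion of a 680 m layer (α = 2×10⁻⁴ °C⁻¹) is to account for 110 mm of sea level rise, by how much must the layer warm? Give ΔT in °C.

ΔT = Δh/(αH) = 0.11 / (2×10⁻⁴ × 680) ≈ 0.8088 °C

ΔT ≈ 0.809 °C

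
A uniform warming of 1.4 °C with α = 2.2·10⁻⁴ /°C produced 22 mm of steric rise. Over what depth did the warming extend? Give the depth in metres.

about 71 m

H = Δh/(αΔT) = 0.022 / (2.2×10⁻⁴ × 1.4) ≈ 71.43 m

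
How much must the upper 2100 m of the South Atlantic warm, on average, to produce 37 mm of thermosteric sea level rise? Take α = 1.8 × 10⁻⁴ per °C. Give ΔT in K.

ΔT = Δh/(αH) = 0.037 / (1.8×10⁻⁴ × 2100) ≈ 0.09788 K

ΔT ≈ 0.0979 K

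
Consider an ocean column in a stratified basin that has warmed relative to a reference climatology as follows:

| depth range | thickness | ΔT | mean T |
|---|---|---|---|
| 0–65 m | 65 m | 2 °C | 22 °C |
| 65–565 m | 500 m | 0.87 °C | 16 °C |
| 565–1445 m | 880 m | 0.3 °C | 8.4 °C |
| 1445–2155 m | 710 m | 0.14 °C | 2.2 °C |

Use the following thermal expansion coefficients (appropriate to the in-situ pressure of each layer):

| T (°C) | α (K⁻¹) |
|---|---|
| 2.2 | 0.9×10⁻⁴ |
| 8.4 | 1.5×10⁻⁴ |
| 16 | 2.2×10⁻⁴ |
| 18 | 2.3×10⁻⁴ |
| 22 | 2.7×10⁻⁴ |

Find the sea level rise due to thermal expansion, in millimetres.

Layer 1 at 22 °C → α = 2.7×10⁻⁴ K⁻¹
Layer 2 at 16 °C → α = 2.2×10⁻⁴ K⁻¹
Layer 3 at 8.4 °C → α = 1.5×10⁻⁴ K⁻¹
Layer 4 at 2.2 °C → α = 0.9×10⁻⁴ K⁻¹
2 × 2.7×10⁻⁴ × 65 = 0.03510 m
0.87 × 500 × 2.2×10⁻⁴ = 0.09570 m
Layer 3: 0.3 × 880 × 1.5×10⁻⁴ = 0.03960 m
710 × 0.9×10⁻⁴ × 0.14 = 0.008946 m
Δh = 0.03510 + 0.09570 + 0.03960 + 0.008946 = 0.179346 m

180 mm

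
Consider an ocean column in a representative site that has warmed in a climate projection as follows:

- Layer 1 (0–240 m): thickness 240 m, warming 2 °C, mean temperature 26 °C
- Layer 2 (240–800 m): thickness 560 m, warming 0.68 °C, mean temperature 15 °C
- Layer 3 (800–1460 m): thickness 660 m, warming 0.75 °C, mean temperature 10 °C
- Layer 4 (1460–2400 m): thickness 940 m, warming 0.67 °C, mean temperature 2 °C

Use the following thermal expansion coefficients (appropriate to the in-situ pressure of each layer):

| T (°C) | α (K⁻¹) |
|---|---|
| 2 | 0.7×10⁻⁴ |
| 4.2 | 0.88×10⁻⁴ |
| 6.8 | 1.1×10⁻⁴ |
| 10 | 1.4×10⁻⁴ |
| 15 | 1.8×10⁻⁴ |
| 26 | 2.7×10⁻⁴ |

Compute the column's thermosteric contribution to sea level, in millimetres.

Layer 1 at 26 °C → α = 2.7×10⁻⁴ K⁻¹
Layer 2 at 15 °C → α = 1.8×10⁻⁴ K⁻¹
Layer 3 at 10 °C → α = 1.4×10⁻⁴ K⁻¹
Layer 4 at 2 °C → α = 0.7×10⁻⁴ K⁻¹
Layer 1: 2 × 2.7×10⁻⁴ × 240 = 0.12960 m
Layer 2: 560 × 0.68 × 1.8×10⁻⁴ = 0.068544 m
800–1460 m: 660 × 1.4×10⁻⁴ × 0.75 = 0.06930 m
Layer 4: 940 × 0.7×10⁻⁴ × 0.67 = 0.044086 m
Δh = 0.12960 + 0.068544 + 0.06930 + 0.044086 = 0.31153 m

Δh ≈ 312 mm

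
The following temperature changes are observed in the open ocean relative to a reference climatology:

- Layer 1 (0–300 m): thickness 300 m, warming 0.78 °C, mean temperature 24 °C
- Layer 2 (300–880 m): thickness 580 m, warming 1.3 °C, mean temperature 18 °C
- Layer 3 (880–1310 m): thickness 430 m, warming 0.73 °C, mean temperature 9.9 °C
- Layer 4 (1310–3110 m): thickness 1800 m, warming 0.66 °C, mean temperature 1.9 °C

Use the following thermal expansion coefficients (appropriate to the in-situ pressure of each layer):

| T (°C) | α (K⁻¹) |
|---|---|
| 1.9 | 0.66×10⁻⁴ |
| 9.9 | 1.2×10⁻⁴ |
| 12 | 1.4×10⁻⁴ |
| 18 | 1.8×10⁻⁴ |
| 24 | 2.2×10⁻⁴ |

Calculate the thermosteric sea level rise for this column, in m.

Layer 1 at 24 °C → α = 2.2×10⁻⁴ K⁻¹
Layer 2 at 18 °C → α = 1.8×10⁻⁴ K⁻¹
Layer 3 at 9.9 °C → α = 1.2×10⁻⁴ K⁻¹
Layer 4 at 1.9 °C → α = 0.66×10⁻⁴ K⁻¹
2.2×10⁻⁴ × 0.78 × 300 = 0.05148 m
1.8×10⁻⁴ × 580 × 1.3 = 0.13572 m
430 × 0.73 × 1.2×10⁻⁴ = 0.037668 m
Layer 4: 0.66 × 0.66×10⁻⁴ × 1800 = 0.078408 m
Δh = 0.05148 + 0.13572 + 0.037668 + 0.078408 = 0.303276 m

Δh = 0.303 m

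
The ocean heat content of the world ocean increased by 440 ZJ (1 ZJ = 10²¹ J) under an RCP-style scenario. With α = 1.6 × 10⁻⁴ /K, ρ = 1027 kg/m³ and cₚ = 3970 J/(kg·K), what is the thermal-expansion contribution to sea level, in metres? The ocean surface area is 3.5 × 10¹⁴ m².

Per unit area: Q = 440×10²¹ / (3.5×10¹⁴) ≈ 1.257×10⁹ J/m²
Δh = αQ/(ρcₚ) = 1.6×10⁻⁴ × 1.257×10⁹ / (1027 × 3970) ≈ 0.049328 m

0.0493 m of thermosteric rise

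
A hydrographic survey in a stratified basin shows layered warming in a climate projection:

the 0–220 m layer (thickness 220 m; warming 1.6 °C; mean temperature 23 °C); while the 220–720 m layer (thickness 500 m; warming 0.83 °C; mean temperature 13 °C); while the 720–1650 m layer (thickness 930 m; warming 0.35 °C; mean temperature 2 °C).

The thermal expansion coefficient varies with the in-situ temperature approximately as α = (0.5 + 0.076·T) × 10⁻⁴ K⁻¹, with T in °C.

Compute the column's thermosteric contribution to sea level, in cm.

Δh ≈ 16.2 cm

Layer 1: α = (0.5 + 0.076×23)×10⁻⁴ = 2.248×10⁻⁴ K⁻¹
Layer 2: α = (0.5 + 0.076×13)×10⁻⁴ = 1.488×10⁻⁴ K⁻¹
Layer 3: α = (0.5 + 0.076×2)×10⁻⁴ = 0.652×10⁻⁴ K⁻¹
Layer 1: 1.6 × 2.248×10⁻⁴ × 220 = 0.0791296 m
0.83 × 1.488×10⁻⁴ × 500 = 0.061752 m
720–1650 m: 930 × 0.35 × 0.652×10⁻⁴ = 0.0212226 m
Δh = 0.0791296 + 0.061752 + 0.0212226 = 0.1621042 m ≈ 16.2 cm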